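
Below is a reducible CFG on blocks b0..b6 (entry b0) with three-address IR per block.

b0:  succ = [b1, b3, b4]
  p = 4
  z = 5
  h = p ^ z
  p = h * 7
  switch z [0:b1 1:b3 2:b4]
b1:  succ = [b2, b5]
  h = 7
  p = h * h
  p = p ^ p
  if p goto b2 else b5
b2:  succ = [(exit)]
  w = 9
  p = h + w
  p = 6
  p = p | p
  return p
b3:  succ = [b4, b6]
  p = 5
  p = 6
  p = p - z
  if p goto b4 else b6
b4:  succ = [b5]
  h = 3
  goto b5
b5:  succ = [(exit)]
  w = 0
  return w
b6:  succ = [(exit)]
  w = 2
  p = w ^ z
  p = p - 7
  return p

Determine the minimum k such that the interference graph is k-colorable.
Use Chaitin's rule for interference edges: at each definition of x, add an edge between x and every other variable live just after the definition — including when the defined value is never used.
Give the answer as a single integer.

Answer: 3

Derivation:
Block summaries:
  b0 def {h,p,z} use ∅
  b1 def {h,p} use ∅
  b2 def {p,w} use {h}
  b3 def {p} use {z}
  b4 def {h} use ∅
  b5 def {w} use ∅
  b6 def {p,w} use {z}

Backward fixpoint:
  live b0: ∅→{z}
  live b1: ∅→{h}
  live b2: {h}→∅
  live b3: {z}→{z}
  live b4: ∅→∅
  live b5: ∅→∅
  live b6: {z}→∅

Conflict graph:
  h: {p,w,z}
  p: {h,z}
  w: {h,z}
  z: {h,p,w}

Chromatic number:
  {h,p,z} pairwise interfere (3-clique) ⇒ χ ≥ 3
  3-colouring: r0={h}  r1={z}  r2={p,w}
  χ = 3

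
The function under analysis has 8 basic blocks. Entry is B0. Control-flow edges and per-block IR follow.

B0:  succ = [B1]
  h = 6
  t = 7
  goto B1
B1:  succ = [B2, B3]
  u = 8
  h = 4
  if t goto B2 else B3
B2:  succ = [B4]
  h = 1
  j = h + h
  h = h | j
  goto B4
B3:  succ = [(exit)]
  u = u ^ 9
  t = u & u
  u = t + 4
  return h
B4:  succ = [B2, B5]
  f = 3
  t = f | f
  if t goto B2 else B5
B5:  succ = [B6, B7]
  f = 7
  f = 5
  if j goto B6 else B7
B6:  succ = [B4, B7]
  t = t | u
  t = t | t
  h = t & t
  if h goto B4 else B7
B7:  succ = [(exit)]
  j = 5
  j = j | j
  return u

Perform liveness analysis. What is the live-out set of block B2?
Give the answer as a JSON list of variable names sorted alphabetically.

Per-block:
  B0 def {h,t} use ∅
  B1 def {h,u} use {t}
  B2 def {h,j} use ∅
  B3 def {t,u} use {h,u}
  B4 def {f,t} use ∅
  B5 def {f} use {j}
  B6 def {h,t} use {t,u}
  B7 def {j} use {u}

Backward fixpoint:
  B0: in=∅ out={t}
  B1: in={t} out={h,u}
  B2: in={u} out={j,u}
  B3: in={h,u} out=∅
  B4: in={j,u} out={j,t,u}
  B5: in={j,t,u} out={j,t,u}
  B6: in={j,t,u} out={j,u}
  B7: in={u} out=∅

live-out(B2) = ["j", "u"]

Answer: ["j", "u"]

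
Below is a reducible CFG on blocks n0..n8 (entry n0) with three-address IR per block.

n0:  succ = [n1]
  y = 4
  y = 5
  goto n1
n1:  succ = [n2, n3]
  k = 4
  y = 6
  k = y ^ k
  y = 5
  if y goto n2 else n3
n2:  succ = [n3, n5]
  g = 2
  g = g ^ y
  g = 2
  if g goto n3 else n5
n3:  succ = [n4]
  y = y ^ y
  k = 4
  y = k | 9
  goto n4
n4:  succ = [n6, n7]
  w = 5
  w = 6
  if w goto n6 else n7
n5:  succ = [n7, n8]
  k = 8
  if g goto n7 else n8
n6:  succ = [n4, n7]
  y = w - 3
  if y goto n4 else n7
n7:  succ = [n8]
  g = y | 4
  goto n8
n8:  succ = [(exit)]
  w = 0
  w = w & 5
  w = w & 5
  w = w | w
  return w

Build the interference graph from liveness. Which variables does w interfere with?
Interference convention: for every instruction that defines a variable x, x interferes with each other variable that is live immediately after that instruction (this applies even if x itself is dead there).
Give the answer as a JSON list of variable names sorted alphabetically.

Answer: ["y"]

Analysis:
Block summaries:
  n0: {y} / ∅
  n1: {k,y} / ∅
  n2: {g} / {y}
  n3: {k,y} / {y}
  n4: {w} / ∅
  n5: {k} / {g}
  n6: {y} / {w}
  n7: {g} / {y}
  n8: {w} / ∅

Backward fixpoint:
  n0: in=∅ out=∅
  n1: in=∅ out={y}
  n2: in={y} out={g,y}
  n3: in={y} out={y}
  n4: in={y} out={w,y}
  n5: in={g,y} out={y}
  n6: in={w} out={y}
  n7: in={y} out=∅
  n8: in=∅ out=∅

Interference:
  g — {k,y}
  k — {g,y}
  w — {y}
  y — {g,k,w}

N(w) = ["y"]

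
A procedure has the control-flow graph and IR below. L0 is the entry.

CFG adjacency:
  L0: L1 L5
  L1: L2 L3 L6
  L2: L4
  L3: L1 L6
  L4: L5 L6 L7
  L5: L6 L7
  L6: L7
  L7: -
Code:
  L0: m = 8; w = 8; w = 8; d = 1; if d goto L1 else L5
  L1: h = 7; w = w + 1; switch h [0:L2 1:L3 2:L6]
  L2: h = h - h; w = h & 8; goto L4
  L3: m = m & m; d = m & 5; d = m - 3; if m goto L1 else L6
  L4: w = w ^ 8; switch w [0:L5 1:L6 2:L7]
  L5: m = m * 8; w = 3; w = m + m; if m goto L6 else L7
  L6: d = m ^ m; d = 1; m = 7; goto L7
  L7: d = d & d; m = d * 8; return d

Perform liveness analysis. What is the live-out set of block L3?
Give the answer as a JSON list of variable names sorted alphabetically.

def/use:
  L0: def={d,m,w} ue=∅
  L1: def={h,w} ue={w}
  L2: def={h,w} ue={h}
  L3: def={d,m} ue={m}
  L4: def={w} ue={w}
  L5: def={m,w} ue={m}
  L6: def={d,m} ue={m}
  L7: def={d,m} ue={d}

Backward fixpoint:
  L0 li=∅ lo={d,m,w}
  L1 li={d,m,w} lo={d,h,m,w}
  L2 li={d,h,m} lo={d,m,w}
  L3 li={m,w} lo={d,m,w}
  L4 li={d,m,w} lo={d,m}
  L5 li={d,m} lo={d,m}
  L6 li={m} lo={d}
  L7 li={d} lo=∅

live-out(L3) = ["d", "m", "w"]

Answer: ["d", "m", "w"]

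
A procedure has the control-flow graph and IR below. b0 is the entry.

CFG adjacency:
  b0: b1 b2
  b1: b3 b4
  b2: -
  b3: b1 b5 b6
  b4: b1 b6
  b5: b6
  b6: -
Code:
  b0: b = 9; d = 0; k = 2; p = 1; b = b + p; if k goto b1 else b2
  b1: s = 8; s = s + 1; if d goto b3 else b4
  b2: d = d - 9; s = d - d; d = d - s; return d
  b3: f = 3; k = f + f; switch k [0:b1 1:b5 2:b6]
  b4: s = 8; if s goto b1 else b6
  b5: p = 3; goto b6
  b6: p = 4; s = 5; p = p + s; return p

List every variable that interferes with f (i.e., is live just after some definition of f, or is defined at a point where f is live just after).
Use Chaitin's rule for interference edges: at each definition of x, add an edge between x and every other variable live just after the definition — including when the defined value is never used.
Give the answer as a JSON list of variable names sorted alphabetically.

Answer: ["d"]

Derivation:
Per-block:
  b0: def={b,d,k,p} ue=∅
  b1: def={s} ue={d}
  b2: def={d,s} ue={d}
  b3: def={f,k} ue=∅
  b4: def={s} ue=∅
  b5: def={p} ue=∅
  b6: def={p,s} ue=∅

Liveness:
  live b0: ∅→{d}
  live b1: {d}→{d}
  live b2: {d}→∅
  live b3: {d}→{d}
  live b4: {d}→{d}
  live b5: ∅→∅
  live b6: ∅→∅

Interference:
  b↔{d,k,p}
  d↔{b,f,k,p,s}
  f↔{d}
  k↔{b,d,p}
  p↔{b,d,k,s}
  s↔{d,p}

N(f) = ["d"]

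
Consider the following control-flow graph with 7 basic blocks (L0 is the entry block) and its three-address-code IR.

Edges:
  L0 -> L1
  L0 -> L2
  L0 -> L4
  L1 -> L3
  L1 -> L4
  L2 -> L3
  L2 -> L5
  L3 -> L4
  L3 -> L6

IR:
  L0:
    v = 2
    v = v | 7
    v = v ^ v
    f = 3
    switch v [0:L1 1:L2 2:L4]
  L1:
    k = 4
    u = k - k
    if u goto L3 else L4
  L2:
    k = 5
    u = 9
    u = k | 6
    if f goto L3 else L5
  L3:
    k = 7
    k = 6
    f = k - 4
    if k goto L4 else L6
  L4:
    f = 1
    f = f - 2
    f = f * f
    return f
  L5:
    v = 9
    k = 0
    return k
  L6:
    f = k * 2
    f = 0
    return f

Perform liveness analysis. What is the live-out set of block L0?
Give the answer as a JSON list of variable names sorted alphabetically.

def/use:
  L0: def={f,v} ue=∅
  L1: def={k,u} ue=∅
  L2: def={k,u} ue={f}
  L3: def={f,k} ue=∅
  L4: def={f} ue=∅
  L5: def={k,v} ue=∅
  L6: def={f} ue={k}

Backward fixpoint:
  L0 li=∅ lo={f}
  L1 li=∅ lo=∅
  L2 li={f} lo=∅
  L3 li=∅ lo={k}
  L4 li=∅ lo=∅
  L5 li=∅ lo=∅
  L6 li={k} lo=∅

live-out(L0) = ["f"]

Answer: ["f"]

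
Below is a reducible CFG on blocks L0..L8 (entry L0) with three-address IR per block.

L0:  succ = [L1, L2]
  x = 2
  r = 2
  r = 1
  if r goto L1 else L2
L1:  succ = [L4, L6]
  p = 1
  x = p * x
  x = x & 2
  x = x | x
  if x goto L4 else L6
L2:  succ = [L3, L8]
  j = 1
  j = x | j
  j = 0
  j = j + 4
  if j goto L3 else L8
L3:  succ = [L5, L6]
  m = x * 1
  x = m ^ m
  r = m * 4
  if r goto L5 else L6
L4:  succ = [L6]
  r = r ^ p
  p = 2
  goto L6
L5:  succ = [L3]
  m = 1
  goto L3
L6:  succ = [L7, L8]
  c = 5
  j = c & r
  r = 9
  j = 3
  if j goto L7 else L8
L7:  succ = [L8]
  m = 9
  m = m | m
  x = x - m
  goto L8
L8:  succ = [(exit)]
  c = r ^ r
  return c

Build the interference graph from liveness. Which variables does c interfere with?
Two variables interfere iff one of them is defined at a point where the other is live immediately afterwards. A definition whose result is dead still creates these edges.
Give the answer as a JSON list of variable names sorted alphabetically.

Answer: ["r", "x"]

Working:
def/use:
  L0: {r,x} / ∅
  L1: {p,x} / {x}
  L2: {j} / {x}
  L3: {m,r,x} / {x}
  L4: {p,r} / {p,r}
  L5: {m} / ∅
  L6: {c,j,r} / {r}
  L7: {m,x} / {x}
  L8: {c} / {r}

Live sets:
  L0 li=∅ lo={r,x}
  L1 li={r,x} lo={p,r,x}
  L2 li={r,x} lo={r,x}
  L3 li={x} lo={r,x}
  L4 li={p,r,x} lo={r,x}
  L5 li={x} lo={x}
  L6 li={r,x} lo={r,x}
  L7 li={r,x} lo={r}
  L8 li={r} lo=∅

Conflict graph:
  c — {r,x}
  j — {r,x}
  m — {r,x}
  p — {r,x}
  r — {c,j,m,p,x}
  x — {c,j,m,p,r}

N(c) = ["r", "x"]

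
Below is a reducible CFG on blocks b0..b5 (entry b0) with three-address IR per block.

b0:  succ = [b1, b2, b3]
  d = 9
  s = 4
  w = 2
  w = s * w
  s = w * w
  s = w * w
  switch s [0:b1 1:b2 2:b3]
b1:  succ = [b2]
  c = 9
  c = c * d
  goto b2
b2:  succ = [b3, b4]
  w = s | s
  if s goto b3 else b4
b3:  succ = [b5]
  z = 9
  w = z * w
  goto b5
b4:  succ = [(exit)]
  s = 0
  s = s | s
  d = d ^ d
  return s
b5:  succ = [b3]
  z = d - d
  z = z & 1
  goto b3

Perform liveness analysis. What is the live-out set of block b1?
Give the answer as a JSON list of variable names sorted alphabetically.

Answer: ["d", "s"]

Working:
def/use:
  b0 def {d,s,w} use ∅
  b1 def {c} use {d}
  b2 def {w} use {s}
  b3 def {w,z} use {w}
  b4 def {d,s} use {d}
  b5 def {z} use {d}

Liveness:
  live b0: ∅→{d,s,w}
  live b1: {d,s}→{d,s}
  live b2: {d,s}→{d,w}
  live b3: {d,w}→{d,w}
  live b4: {d}→∅
  live b5: {d,w}→{d,w}

live-out(b1) = ["d", "s"]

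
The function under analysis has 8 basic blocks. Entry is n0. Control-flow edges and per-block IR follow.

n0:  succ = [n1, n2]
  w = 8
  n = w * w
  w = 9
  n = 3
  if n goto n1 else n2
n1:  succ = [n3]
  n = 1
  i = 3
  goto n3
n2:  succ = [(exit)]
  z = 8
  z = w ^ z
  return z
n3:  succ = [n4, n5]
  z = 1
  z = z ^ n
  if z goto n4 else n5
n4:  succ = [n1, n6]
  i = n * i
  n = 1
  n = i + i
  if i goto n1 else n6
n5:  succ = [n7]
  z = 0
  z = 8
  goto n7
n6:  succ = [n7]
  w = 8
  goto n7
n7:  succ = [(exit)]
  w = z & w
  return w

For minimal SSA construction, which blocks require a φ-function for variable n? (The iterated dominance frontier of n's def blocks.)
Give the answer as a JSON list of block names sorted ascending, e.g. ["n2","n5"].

Answer: ["n1", "n7"]

Analysis:
idom tree: n1←n0 n2←n0 n3←n1 n4←n3 n5←n3 n6←n4 n7←n3
Join-block Dom:
  n1: preds {n0,n4}: {n0} ∩ {n0,n1,n3,n4} = {n0}; idom=n0
  n7: preds {n5,n6}: {n0,n1,n3,n5} ∩ {n0,n1,n3,n4,n6} = {n0,n1,n3}; idom=n3

Frontier:
  n1←n0: walk · to n0
  n1←n4: walk n4→n3→n1 to n0
  n7←n5: walk n5 to n3
  n7←n6: walk n6→n4 to n3
  DF(n0)=∅
  DF(n1)={n1}
  DF(n2)=∅
  DF(n3)={n1}
  DF(n4)={n1,n7}
  DF(n5)={n7}
  DF(n6)={n7}
  DF(n7)=∅

φ for n: defs {n0,n1,n4}
  DF⁺ = {n1,n7}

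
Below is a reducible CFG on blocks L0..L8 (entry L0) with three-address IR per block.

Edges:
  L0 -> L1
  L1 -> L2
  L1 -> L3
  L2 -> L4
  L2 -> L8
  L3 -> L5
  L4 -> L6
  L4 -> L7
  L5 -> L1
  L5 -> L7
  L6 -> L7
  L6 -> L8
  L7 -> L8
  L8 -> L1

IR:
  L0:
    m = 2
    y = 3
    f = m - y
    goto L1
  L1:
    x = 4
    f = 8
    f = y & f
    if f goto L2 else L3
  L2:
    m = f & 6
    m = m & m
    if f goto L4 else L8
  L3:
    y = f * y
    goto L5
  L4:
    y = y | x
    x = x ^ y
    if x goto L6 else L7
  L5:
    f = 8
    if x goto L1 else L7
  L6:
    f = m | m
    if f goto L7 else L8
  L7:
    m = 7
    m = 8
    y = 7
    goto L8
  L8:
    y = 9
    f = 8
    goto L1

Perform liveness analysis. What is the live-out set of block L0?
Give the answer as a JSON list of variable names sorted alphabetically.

Per-block:
  L0 def {f,m,y} use ∅
  L1 def {f,x} use {y}
  L2 def {m} use {f}
  L3 def {y} use {f,y}
  L4 def {x,y} use {x,y}
  L5 def {f} use {x}
  L6 def {f} use {m}
  L7 def {m,y} use ∅
  L8 def {f,y} use ∅

Backward fixpoint:
  live L0: ∅→{y}
  live L1: {y}→{f,x,y}
  live L2: {f,x,y}→{m,x,y}
  live L3: {f,x,y}→{x,y}
  live L4: {m,x,y}→{m}
  live L5: {x,y}→{y}
  live L6: {m}→∅
  live L7: ∅→∅
  live L8: ∅→{y}

live-out(L0) = ["y"]

Answer: ["y"]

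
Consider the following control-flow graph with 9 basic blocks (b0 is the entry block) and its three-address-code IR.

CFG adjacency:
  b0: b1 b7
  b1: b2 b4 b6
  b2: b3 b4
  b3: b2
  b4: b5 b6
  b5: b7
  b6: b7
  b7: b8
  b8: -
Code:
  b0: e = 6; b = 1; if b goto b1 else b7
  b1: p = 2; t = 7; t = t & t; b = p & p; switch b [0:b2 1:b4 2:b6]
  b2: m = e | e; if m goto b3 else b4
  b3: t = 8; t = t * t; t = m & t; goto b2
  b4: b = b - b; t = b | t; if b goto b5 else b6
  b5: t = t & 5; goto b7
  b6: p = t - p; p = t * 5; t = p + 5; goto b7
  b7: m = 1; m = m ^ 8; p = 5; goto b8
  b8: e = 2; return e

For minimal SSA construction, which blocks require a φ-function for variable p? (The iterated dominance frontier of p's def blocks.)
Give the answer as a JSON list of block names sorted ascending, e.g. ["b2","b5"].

Answer: ["b7"]

Analysis:
idom tree: b1←b0 b2←b1 b3←b2 b4←b1 b5←b4 b6←b1 b7←b0 b8←b7
Dom at joins:
  b2: preds {b1,b3}: {b0,b1} ∩ {b0,b1,b2,b3} = {b0,b1}; idom=b1
  b4: preds {b1,b2}: {b0,b1} ∩ {b0,b1,b2} = {b0,b1}; idom=b1
  b6: preds {b1,b4}: {b0,b1} ∩ {b0,b1,b4} = {b0,b1}; idom=b1
  b7: preds {b0,b5,b6}: {b0} ∩ {b0,b1,b4,b5} ∩ {b0,b1,b6} = {b0}; idom=b0

DF walk-up:
  join b2 pred b1: · stop@b1
  join b2 pred b3: b3→b2 stop@b1
  join b4 pred b1: · stop@b1
  join b4 pred b2: b2 stop@b1
  join b6 pred b1: · stop@b1
  join b6 pred b4: b4 stop@b1
  join b7 pred b0: · stop@b0
  join b7 pred b5: b5→b4→b1 stop@b0
  join b7 pred b6: b6→b1 stop@b0
  b0 → ∅
  b1 → {b7}
  b2 → {b2,b4}
  b3 → {b2}
  b4 → {b6,b7}
  b5 → {b7}
  b6 → {b7}
  b7 → ∅
  b8 → ∅

φ for p: defs {b1,b6,b7}
  DF⁺ = {b7}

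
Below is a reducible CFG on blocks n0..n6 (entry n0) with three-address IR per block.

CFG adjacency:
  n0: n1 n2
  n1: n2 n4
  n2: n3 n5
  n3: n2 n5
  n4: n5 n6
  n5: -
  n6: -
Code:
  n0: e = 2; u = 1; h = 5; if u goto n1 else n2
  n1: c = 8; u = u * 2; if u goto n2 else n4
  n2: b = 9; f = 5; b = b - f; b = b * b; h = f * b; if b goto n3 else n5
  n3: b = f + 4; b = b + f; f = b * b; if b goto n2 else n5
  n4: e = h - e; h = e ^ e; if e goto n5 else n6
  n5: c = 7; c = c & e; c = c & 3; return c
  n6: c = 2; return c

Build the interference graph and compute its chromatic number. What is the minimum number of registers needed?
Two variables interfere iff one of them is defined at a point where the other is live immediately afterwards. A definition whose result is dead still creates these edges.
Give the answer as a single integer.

Answer: 4

Derivation:
def/use:
  n0: def={e,h,u} ue=∅
  n1: def={c,u} ue={u}
  n2: def={b,f,h} ue=∅
  n3: def={b,f} ue={f}
  n4: def={e,h} ue={e,h}
  n5: def={c} ue={e}
  n6: def={c} ue=∅

Backward fixpoint:
  n0: in=∅ out={e,h,u}
  n1: in={e,h,u} out={e,h}
  n2: in={e} out={e,f}
  n3: in={e,f} out={e}
  n4: in={e,h} out={e}
  n5: in={e} out=∅
  n6: in=∅ out=∅

Conflict graph:
  b: {e,f,h}
  c: {e,h,u}
  e: {b,c,f,h,u}
  f: {b,e,h}
  h: {b,c,e,f,u}
  u: {c,e,h}

Registers:
  clique {b,e,f,h} ⇒ need ≥ 4
  assign b→R2 c→R2 e→R0 f→R3 h→R1 u→R3 — no edge inside a register ⇒ χ ≤ 4
  χ = 4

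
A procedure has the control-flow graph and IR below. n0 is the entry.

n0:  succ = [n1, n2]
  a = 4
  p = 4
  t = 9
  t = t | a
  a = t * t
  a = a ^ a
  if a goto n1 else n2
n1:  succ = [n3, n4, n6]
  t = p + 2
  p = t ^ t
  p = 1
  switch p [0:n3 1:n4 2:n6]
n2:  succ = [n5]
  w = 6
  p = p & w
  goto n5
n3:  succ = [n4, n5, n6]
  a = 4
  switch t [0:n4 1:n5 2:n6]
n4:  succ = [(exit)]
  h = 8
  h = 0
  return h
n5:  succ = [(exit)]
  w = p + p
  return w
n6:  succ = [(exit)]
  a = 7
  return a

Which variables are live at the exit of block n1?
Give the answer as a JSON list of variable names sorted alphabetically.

Answer: ["p", "t"]

Analysis:
Block summaries:
  n0: def={a,p,t} ue=∅
  n1: def={p,t} ue={p}
  n2: def={p,w} ue={p}
  n3: def={a} ue={t}
  n4: def={h} ue=∅
  n5: def={w} ue={p}
  n6: def={a} ue=∅

Liveness:
  n0 li=∅ lo={p}
  n1 li={p} lo={p,t}
  n2 li={p} lo={p}
  n3 li={p,t} lo={p}
  n4 li=∅ lo=∅
  n5 li={p} lo=∅
  n6 li=∅ lo=∅

live-out(n1) = ["p", "t"]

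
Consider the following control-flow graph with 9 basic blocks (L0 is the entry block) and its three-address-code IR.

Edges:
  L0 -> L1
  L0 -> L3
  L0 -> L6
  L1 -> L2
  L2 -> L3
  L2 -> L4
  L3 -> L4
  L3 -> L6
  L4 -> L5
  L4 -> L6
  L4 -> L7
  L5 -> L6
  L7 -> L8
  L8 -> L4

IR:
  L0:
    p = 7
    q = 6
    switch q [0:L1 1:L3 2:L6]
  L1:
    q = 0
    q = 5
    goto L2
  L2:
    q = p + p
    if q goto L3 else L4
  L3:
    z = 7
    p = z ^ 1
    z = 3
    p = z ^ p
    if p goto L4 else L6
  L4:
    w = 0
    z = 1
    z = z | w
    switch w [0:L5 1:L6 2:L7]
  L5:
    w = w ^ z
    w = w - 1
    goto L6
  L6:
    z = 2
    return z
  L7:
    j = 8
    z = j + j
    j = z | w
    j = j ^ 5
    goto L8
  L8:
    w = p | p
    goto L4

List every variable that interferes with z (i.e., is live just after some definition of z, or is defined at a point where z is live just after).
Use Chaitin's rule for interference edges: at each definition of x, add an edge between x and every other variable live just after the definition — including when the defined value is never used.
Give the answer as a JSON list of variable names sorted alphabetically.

def/use:
  L0 def {p,q} use ∅
  L1 def {q} use ∅
  L2 def {q} use {p}
  L3 def {p,z} use ∅
  L4 def {w,z} use ∅
  L5 def {w} use {w,z}
  L6 def {z} use ∅
  L7 def {j,z} use {w}
  L8 def {w} use {p}

Live sets:
  live L0: ∅→{p}
  live L1: {p}→{p}
  live L2: {p}→{p}
  live L3: ∅→{p}
  live L4: {p}→{p,w,z}
  live L5: {w,z}→∅
  live L6: ∅→∅
  live L7: {p,w}→{p}
  live L8: {p}→{p}

Conflict graph:
  j — {p,w}
  p — {j,q,w,z}
  q — {p}
  w — {j,p,z}
  z — {p,w}

N(z) = ["p", "w"]

Answer: ["p", "w"]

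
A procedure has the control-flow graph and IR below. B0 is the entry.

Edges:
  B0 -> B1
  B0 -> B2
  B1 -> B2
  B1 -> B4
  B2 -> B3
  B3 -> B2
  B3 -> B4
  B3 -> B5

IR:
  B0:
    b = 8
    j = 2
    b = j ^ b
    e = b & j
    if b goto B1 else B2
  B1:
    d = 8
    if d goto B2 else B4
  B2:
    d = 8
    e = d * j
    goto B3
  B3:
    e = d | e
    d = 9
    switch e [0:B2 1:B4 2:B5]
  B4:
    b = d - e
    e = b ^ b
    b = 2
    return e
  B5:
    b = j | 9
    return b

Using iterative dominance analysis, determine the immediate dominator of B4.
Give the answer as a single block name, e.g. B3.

idom tree: B1←B0 B2←B0 B3←B2 B4←B0 B5←B3
Dom∩ at merges:
  B2: preds {B0,B1,B3}: {B0} ∩ {B0,B1} ∩ {B0,B2,B3} = {B0}; idom=B0
  B4: preds {B1,B3}: {B0,B1} ∩ {B0,B2,B3} = {B0}; idom=B0

idom(B4) = B0

Answer: B0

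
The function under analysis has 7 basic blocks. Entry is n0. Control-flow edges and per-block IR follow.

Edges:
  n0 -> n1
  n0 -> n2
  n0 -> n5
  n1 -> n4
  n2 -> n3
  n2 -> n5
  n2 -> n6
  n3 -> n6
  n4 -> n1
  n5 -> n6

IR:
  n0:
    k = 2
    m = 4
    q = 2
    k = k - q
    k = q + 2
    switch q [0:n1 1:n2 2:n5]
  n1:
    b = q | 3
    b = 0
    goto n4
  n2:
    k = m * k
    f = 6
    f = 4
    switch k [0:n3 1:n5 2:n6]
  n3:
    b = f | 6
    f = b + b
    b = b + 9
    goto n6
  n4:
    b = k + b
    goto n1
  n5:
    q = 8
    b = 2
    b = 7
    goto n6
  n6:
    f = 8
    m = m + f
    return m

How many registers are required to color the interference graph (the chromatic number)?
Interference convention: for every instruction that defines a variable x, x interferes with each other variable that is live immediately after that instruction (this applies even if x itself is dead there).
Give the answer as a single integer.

Answer: 4

Derivation:
Per-block:
  n0 def {k,m,q} use ∅
  n1 def {b} use {q}
  n2 def {f,k} use {k,m}
  n3 def {b,f} use {f}
  n4 def {b} use {b,k}
  n5 def {b,q} use ∅
  n6 def {f,m} use {m}

Live sets:
  n0 li=∅ lo={k,m,q}
  n1 li={k,q} lo={b,k,q}
  n2 li={k,m} lo={f,m}
  n3 li={f,m} lo={m}
  n4 li={b,k,q} lo={k,q}
  n5 li={m} lo={m}
  n6 li={m} lo=∅

Interfere edges:
  b: {f,k,m,q}
  f: {b,k,m}
  k: {b,f,m,q}
  m: {b,f,k,q}
  q: {b,k,m}

Colouring:
  {b,f,k,m} pairwise interfere (4-clique) ⇒ χ ≥ 4
  4-colouring: c0={b}  c1={k}  c2={m}  c3={f,q}
  χ = 4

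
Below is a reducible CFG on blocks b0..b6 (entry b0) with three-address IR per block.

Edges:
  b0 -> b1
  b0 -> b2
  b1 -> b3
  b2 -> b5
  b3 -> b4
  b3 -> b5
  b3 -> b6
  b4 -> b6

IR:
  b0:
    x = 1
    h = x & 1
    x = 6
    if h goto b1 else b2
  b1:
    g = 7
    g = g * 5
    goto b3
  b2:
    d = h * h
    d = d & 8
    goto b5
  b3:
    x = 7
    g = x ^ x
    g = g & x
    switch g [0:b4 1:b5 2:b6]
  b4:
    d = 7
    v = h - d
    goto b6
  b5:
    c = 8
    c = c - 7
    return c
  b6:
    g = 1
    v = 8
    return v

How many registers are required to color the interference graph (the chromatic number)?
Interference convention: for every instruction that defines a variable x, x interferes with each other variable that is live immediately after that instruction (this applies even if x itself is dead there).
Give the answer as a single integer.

Answer: 3

Derivation:
Block summaries:
  b0: {h,x} / ∅
  b1: {g} / ∅
  b2: {d} / {h}
  b3: {g,x} / ∅
  b4: {d,v} / {h}
  b5: {c} / ∅
  b6: {g,v} / ∅

Backward fixpoint:
  live b0: ∅→{h}
  live b1: {h}→{h}
  live b2: {h}→∅
  live b3: {h}→{h}
  live b4: {h}→∅
  live b5: ∅→∅
  live b6: ∅→∅

Interfere edges:
  c: ∅
  d: {h}
  g: {h,x}
  h: {d,g,x}
  v: ∅
  x: {g,h}

Chromatic number:
  lower bound: {g,h,x} mutually conflict ⇒ χ ≥ 3
  assign c→c0 d→c1 g→c1 h→c0 v→c0 x→c2 — no edge inside a register ⇒ χ ≤ 3
  χ = 3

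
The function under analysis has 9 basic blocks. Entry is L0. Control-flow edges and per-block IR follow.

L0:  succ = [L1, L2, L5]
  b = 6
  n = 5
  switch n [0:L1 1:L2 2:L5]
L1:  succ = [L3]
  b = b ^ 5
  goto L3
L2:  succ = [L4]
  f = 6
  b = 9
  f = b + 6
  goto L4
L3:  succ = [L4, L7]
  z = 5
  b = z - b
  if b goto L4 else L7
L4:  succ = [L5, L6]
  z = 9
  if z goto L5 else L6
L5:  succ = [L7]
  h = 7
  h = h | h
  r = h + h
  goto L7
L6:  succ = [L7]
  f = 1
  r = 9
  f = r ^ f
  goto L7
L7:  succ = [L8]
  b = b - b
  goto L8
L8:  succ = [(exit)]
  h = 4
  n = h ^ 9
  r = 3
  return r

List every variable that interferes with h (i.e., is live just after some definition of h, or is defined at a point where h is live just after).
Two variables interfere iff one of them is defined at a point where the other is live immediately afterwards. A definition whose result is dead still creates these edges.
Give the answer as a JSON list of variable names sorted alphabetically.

Answer: ["b"]

Analysis:
Per-block:
  L0 def {b,n} use ∅
  L1 def {b} use {b}
  L2 def {b,f} use ∅
  L3 def {b,z} use {b}
  L4 def {z} use ∅
  L5 def {h,r} use ∅
  L6 def {f,r} use ∅
  L7 def {b} use {b}
  L8 def {h,n,r} use ∅

Backward fixpoint:
  live L0: ∅→{b}
  live L1: {b}→{b}
  live L2: ∅→{b}
  live L3: {b}→{b}
  live L4: {b}→{b}
  live L5: {b}→{b}
  live L6: {b}→{b}
  live L7: {b}→∅
  live L8: ∅→∅

Interfere edges:
  b — {f,h,n,r,z}
  f — {b,r}
  h — {b}
  n — {b}
  r — {b,f}
  z — {b}

N(h) = ["b"]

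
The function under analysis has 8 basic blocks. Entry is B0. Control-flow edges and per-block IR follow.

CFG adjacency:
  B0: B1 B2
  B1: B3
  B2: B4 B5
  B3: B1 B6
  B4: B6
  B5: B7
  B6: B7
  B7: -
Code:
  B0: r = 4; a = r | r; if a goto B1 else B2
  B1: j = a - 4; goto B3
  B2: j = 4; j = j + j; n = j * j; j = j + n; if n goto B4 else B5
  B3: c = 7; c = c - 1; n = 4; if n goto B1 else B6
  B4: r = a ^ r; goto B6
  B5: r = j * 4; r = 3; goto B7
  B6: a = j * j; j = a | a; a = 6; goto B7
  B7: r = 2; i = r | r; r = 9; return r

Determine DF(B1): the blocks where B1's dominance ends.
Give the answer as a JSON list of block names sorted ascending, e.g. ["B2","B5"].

Answer: ["B1", "B6"]

Analysis:
idom tree: B1←B0 B2←B0 B3←B1 B4←B2 B5←B2 B6←B0 B7←B0
Dom∩ at merges:
  B1: preds {B0,B3}: {B0} ∩ {B0,B1,B3} = {B0}; idom=B0
  B6: preds {B3,B4}: {B0,B1,B3} ∩ {B0,B2,B4} = {B0}; idom=B0
  B7: preds {B5,B6}: {B0,B2,B5} ∩ {B0,B6} = {B0}; idom=B0

Frontier:
  join B1 pred B0: · stop@B0
  join B1 pred B3: B3→B1 stop@B0
  join B6 pred B3: B3→B1 stop@B0
  join B6 pred B4: B4→B2 stop@B0
  join B7 pred B5: B5→B2 stop@B0
  join B7 pred B6: B6 stop@B0
  DF(B0)=∅
  DF(B1)={B1,B6}
  DF(B2)={B6,B7}
  DF(B3)={B1,B6}
  DF(B4)={B6}
  DF(B5)={B7}
  DF(B6)={B7}
  DF(B7)=∅

DF(B1) = ["B1", "B6"]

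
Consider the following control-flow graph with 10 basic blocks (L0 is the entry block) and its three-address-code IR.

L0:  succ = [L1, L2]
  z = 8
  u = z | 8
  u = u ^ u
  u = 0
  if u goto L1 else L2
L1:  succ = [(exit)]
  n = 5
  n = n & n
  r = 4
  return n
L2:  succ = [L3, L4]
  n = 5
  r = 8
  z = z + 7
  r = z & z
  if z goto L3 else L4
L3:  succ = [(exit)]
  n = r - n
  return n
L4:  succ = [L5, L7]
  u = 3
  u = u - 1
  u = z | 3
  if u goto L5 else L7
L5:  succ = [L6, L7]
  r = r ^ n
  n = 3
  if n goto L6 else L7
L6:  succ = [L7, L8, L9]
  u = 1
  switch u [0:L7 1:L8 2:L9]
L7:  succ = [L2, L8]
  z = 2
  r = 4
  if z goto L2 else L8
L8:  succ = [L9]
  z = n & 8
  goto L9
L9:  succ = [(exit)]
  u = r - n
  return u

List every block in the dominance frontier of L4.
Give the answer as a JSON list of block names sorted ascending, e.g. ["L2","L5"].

Answer: ["L2"]

Analysis:
idom tree: L1←L0 L2←L0 L3←L2 L4←L2 L5←L4 L6←L5 L7←L4 L8←L4 L9←L4
Dom∩ at merges:
  L2: preds {L0,L7}: {L0} ∩ {L0,L2,L4,L7} = {L0}; idom=L0
  L7: preds {L4,L5,L6}: {L0,L2,L4} ∩ {L0,L2,L4,L5} ∩ {L0,L2,L4,L5,L6} = {L0,L2,L4}; idom=L4
  L8: preds {L6,L7}: {L0,L2,L4,L5,L6} ∩ {L0,L2,L4,L7} = {L0,L2,L4}; idom=L4
  L9: preds {L6,L8}: {L0,L2,L4,L5,L6} ∩ {L0,L2,L4,L8} = {L0,L2,L4}; idom=L4

DF walk-up:
  join L2 pred L0: · stop@L0
  join L2 pred L7: L7→L4→L2 stop@L0
  join L7 pred L4: · stop@L4
  join L7 pred L5: L5 stop@L4
  join L7 pred L6: L6→L5 stop@L4
  join L8 pred L6: L6→L5 stop@L4
  join L8 pred L7: L7 stop@L4
  join L9 pred L6: L6→L5 stop@L4
  join L9 pred L8: L8 stop@L4
  L0: DF=∅
  L1: DF=∅
  L2: DF={L2}
  L3: DF=∅
  L4: DF={L2}
  L5: DF={L7,L8,L9}
  L6: DF={L7,L8,L9}
  L7: DF={L2,L8}
  L8: DF={L9}
  L9: DF=∅

DF(L4) = ["L2"]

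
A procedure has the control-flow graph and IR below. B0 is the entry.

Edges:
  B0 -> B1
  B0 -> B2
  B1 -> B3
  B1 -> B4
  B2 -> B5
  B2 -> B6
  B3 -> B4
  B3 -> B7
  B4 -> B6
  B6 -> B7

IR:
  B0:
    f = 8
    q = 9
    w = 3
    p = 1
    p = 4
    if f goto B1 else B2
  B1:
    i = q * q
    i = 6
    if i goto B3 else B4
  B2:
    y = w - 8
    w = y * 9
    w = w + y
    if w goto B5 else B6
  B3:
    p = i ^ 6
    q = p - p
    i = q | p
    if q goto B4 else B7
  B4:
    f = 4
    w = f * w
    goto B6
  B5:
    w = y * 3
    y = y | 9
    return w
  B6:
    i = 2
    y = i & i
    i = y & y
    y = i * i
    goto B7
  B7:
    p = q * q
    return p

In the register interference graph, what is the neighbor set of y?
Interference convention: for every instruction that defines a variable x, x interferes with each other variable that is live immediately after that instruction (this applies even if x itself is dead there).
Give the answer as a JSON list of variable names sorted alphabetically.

Answer: ["q", "w"]

Working:
Per-block:
  B0 def {f,p,q,w} use ∅
  B1 def {i} use {q}
  B2 def {w,y} use {w}
  B3 def {i,p,q} use {i}
  B4 def {f,w} use {w}
  B5 def {w,y} use {y}
  B6 def {i,y} use ∅
  B7 def {p} use {q}

Liveness:
  B0: in=∅ out={q,w}
  B1: in={q,w} out={i,q,w}
  B2: in={q,w} out={q,y}
  B3: in={i,w} out={q,w}
  B4: in={q,w} out={q}
  B5: in={y} out=∅
  B6: in={q} out={q}
  B7: in={q} out=∅

Interference:
  f — {p,q,w}
  i — {q,w}
  p — {f,q,w}
  q — {f,i,p,w,y}
  w — {f,i,p,q,y}
  y — {q,w}

N(y) = ["q", "w"]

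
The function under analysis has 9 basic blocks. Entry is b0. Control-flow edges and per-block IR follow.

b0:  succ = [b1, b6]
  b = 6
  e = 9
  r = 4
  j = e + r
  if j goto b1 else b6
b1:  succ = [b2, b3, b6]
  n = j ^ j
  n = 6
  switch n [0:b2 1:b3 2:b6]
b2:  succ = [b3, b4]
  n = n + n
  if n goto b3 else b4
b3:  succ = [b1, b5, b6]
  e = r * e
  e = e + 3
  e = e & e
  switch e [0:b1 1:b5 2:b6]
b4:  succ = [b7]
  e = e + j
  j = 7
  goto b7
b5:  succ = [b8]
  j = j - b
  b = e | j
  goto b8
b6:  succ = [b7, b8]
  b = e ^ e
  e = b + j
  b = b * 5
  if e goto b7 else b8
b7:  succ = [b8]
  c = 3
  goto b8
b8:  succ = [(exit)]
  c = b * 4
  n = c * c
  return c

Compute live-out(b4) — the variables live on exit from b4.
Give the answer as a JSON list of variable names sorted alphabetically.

Per-block:
  b0: {b,e,j,r} / ∅
  b1: {n} / {j}
  b2: {n} / {n}
  b3: {e} / {e,r}
  b4: {e,j} / {e,j}
  b5: {b,j} / {b,e,j}
  b6: {b,e} / {e,j}
  b7: {c} / ∅
  b8: {c,n} / {b}

Backward fixpoint:
  b0: in=∅ out={b,e,j,r}
  b1: in={b,e,j,r} out={b,e,j,n,r}
  b2: in={b,e,j,n,r} out={b,e,j,r}
  b3: in={b,e,j,r} out={b,e,j,r}
  b4: in={b,e,j} out={b}
  b5: in={b,e,j} out={b}
  b6: in={e,j} out={b}
  b7: in={b} out={b}
  b8: in={b} out=∅

live-out(b4) = ["b"]

Answer: ["b"]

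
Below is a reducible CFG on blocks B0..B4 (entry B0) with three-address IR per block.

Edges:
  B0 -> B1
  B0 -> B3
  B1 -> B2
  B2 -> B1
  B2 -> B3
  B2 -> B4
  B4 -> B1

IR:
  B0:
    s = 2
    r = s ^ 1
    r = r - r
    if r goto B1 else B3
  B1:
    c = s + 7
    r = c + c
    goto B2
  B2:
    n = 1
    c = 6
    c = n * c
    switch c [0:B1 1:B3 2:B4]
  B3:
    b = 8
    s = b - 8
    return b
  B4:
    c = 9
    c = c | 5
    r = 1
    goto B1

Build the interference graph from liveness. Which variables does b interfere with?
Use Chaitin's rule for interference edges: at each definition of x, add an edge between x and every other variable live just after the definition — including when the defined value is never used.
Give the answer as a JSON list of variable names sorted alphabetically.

def/use:
  B0: {r,s} / ∅
  B1: {c,r} / {s}
  B2: {c,n} / ∅
  B3: {b,s} / ∅
  B4: {c,r} / ∅

Backward fixpoint:
  live B0: ∅→{s}
  live B1: {s}→{s}
  live B2: {s}→{s}
  live B3: ∅→∅
  live B4: {s}→{s}

Interfere edges:
  b↔{s}
  c↔{n,s}
  n↔{c,s}
  r↔{s}
  s↔{b,c,n,r}

N(b) = ["s"]

Answer: ["s"]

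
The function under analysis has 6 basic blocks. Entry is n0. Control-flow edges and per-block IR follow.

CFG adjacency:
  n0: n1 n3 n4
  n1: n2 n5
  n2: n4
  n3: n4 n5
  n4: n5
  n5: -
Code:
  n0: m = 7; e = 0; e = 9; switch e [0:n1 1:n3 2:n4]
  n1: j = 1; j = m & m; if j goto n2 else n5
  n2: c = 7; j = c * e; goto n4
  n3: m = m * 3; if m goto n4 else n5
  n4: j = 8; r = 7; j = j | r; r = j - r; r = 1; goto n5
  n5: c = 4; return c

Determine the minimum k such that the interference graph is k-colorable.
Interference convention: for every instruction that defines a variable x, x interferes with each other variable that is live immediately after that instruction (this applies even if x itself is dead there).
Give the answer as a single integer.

Answer: 3

Working:
def/use:
  n0 def {e,m} use ∅
  n1 def {j} use {m}
  n2 def {c,j} use {e}
  n3 def {m} use {m}
  n4 def {j,r} use ∅
  n5 def {c} use ∅

Liveness:
  live n0: ∅→{e,m}
  live n1: {e,m}→{e}
  live n2: {e}→∅
  live n3: {m}→∅
  live n4: ∅→∅
  live n5: ∅→∅

Interference:
  c↔{e}
  e↔{c,j,m}
  j↔{e,m,r}
  m↔{e,j}
  r↔{j}

Colouring:
  {e,j,m} pairwise interfere (3-clique) ⇒ χ ≥ 3
  3-colouring: r0={e,r}  r1={c,j}  r2={m}
  χ = 3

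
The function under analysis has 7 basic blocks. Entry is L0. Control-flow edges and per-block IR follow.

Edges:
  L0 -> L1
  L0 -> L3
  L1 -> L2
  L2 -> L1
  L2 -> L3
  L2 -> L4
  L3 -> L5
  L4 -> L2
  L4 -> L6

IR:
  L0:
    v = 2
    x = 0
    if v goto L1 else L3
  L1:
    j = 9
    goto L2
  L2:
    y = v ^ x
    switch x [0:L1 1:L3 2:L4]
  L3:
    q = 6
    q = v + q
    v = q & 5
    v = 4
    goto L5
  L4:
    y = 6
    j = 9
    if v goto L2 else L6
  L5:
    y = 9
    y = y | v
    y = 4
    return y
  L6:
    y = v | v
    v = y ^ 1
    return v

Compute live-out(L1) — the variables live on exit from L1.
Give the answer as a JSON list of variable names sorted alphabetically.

Answer: ["v", "x"]

Derivation:
Per-block:
  L0: {v,x} / ∅
  L1: {j} / ∅
  L2: {y} / {v,x}
  L3: {q,v} / {v}
  L4: {j,y} / {v}
  L5: {y} / {v}
  L6: {v,y} / {v}

Live sets:
  L0 li=∅ lo={v,x}
  L1 li={v,x} lo={v,x}
  L2 li={v,x} lo={v,x}
  L3 li={v} lo={v}
  L4 li={v,x} lo={v,x}
  L5 li={v} lo=∅
  L6 li={v} lo=∅

live-out(L1) = ["v", "x"]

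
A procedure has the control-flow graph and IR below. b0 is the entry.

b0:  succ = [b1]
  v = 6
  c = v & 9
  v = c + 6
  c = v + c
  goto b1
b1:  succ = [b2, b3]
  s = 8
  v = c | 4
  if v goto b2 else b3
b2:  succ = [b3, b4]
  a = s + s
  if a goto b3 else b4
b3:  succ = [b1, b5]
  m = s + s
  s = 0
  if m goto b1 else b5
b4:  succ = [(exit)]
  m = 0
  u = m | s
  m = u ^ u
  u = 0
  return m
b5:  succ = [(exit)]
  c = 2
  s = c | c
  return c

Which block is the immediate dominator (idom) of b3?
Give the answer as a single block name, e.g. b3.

Answer: b1

Working:
idom tree: b1←b0 b2←b1 b3←b1 b4←b2 b5←b3
Dom∩ at merges:
  b1: preds {b0,b3}: {b0} ∩ {b0,b1,b3} = {b0}; idom=b0
  b3: preds {b1,b2}: {b0,b1} ∩ {b0,b1,b2} = {b0,b1}; idom=b1

idom(b3) = b1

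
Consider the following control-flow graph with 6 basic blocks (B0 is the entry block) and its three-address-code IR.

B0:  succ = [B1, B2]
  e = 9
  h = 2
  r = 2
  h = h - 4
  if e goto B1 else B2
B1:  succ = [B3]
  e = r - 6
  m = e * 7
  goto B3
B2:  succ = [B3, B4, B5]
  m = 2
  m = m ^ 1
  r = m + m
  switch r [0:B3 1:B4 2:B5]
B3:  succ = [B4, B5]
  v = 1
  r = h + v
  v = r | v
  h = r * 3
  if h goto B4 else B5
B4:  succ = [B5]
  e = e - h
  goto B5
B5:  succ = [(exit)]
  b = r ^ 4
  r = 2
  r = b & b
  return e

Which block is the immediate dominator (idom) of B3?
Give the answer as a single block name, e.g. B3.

Answer: B0

Working:
idom tree: B1←B0 B2←B0 B3←B0 B4←B0 B5←B0
Dom at joins:
  B3: preds {B1,B2}: {B0,B1} ∩ {B0,B2} = {B0}; idom=B0
  B4: preds {B2,B3}: {B0,B2} ∩ {B0,B3} = {B0}; idom=B0
  B5: preds {B2,B3,B4}: {B0,B2} ∩ {B0,B3} ∩ {B0,B4} = {B0}; idom=B0

idom(B3) = B0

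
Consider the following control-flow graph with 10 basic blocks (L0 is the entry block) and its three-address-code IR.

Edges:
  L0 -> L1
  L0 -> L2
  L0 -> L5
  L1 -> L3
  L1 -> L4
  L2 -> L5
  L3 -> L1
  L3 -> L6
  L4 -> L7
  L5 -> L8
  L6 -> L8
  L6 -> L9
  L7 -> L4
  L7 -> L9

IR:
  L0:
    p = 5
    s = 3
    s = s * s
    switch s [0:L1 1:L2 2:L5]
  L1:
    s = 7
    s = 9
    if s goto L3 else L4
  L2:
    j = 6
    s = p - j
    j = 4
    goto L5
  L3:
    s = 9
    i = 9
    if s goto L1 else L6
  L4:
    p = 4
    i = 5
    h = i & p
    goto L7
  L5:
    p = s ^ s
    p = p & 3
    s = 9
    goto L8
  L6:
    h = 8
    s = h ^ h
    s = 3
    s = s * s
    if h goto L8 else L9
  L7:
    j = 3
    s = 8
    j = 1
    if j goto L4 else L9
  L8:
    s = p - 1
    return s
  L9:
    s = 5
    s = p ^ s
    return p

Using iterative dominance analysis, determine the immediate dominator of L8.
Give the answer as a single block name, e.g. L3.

idom tree: L1←L0 L2←L0 L3←L1 L4←L1 L5←L0 L6←L3 L7←L4 L8←L0 L9←L1
Join-block Dom:
  L1: preds {L0,L3}: {L0} ∩ {L0,L1,L3} = {L0}; idom=L0
  L4: preds {L1,L7}: {L0,L1} ∩ {L0,L1,L4,L7} = {L0,L1}; idom=L1
  L5: preds {L0,L2}: {L0} ∩ {L0,L2} = {L0}; idom=L0
  L8: preds {L5,L6}: {L0,L5} ∩ {L0,L1,L3,L6} = {L0}; idom=L0
  L9: preds {L6,L7}: {L0,L1,L3,L6} ∩ {L0,L1,L4,L7} = {L0,L1}; idom=L1

idom(L8) = L0

Answer: L0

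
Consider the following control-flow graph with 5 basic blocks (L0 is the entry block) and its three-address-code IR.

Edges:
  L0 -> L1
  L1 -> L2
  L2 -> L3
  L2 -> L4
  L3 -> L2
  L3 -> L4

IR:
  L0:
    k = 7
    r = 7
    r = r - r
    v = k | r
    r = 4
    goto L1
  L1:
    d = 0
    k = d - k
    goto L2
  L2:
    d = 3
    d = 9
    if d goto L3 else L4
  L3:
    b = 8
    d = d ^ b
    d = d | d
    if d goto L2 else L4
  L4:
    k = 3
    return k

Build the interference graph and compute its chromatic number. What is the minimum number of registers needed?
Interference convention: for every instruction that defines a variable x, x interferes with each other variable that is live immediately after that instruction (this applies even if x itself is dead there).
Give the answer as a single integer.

Answer: 2

Derivation:
def/use:
  L0: {k,r,v} / ∅
  L1: {d,k} / {k}
  L2: {d} / ∅
  L3: {b,d} / {d}
  L4: {k} / ∅

Backward fixpoint:
  L0: in=∅ out={k}
  L1: in={k} out=∅
  L2: in=∅ out={d}
  L3: in={d} out=∅
  L4: in=∅ out=∅

Interference:
  b: {d}
  d: {b,k}
  k: {d,r,v}
  r: {k}
  v: {k}

Chromatic number:
  clique {b,d} ⇒ need ≥ 2
  2-colouring: r0={b,k}  r1={d,r,v}
  χ = 2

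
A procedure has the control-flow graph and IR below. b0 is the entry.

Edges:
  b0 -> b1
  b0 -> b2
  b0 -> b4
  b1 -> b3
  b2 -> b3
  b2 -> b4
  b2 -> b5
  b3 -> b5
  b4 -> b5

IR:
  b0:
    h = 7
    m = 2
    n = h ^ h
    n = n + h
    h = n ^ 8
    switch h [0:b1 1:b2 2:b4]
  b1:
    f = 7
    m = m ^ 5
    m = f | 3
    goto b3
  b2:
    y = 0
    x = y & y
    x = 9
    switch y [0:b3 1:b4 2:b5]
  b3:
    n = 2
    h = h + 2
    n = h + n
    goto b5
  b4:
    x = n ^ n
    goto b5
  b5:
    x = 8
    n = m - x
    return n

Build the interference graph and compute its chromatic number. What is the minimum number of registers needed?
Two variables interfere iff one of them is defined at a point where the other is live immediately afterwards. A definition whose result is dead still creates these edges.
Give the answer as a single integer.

Per-block:
  b0: def={h,m,n} ue=∅
  b1: def={f,m} ue={m}
  b2: def={x,y} ue=∅
  b3: def={h,n} ue={h}
  b4: def={x} ue={n}
  b5: def={n,x} ue={m}

Live sets:
  b0: in=∅ out={h,m,n}
  b1: in={h,m} out={h,m}
  b2: in={h,m,n} out={h,m,n}
  b3: in={h,m} out={m}
  b4: in={m,n} out={m}
  b5: in={m} out=∅

Conflict graph:
  f — {h,m}
  h — {f,m,n,x,y}
  m — {f,h,n,x,y}
  n — {h,m,x,y}
  x — {h,m,n,y}
  y — {h,m,n,x}

Colouring:
  lower bound: {h,m,n,x,y} mutually conflict ⇒ χ ≥ 5
  assign f→c2 h→c0 m→c1 n→c2 x→c3 y→c4 — no edge inside a register ⇒ χ ≤ 5
  χ = 5

Answer: 5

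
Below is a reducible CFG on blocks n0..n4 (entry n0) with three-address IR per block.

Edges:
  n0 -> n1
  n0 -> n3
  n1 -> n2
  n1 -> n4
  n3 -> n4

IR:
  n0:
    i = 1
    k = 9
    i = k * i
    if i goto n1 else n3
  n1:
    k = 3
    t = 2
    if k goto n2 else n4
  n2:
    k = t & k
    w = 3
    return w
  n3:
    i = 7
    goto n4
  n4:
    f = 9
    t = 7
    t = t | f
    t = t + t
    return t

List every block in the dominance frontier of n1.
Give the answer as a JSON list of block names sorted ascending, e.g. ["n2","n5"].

Answer: ["n4"]

Derivation:
idom tree: n1←n0 n2←n1 n3←n0 n4←n0
Join-block Dom:
  n4: preds {n1,n3}: {n0,n1} ∩ {n0,n3} = {n0}; idom=n0

DF walk-up:
  n4←n1: walk n1 to n0
  n4←n3: walk n3 to n0
  n0: DF=∅
  n1: DF={n4}
  n2: DF=∅
  n3: DF={n4}
  n4: DF=∅

DF(n1) = ["n4"]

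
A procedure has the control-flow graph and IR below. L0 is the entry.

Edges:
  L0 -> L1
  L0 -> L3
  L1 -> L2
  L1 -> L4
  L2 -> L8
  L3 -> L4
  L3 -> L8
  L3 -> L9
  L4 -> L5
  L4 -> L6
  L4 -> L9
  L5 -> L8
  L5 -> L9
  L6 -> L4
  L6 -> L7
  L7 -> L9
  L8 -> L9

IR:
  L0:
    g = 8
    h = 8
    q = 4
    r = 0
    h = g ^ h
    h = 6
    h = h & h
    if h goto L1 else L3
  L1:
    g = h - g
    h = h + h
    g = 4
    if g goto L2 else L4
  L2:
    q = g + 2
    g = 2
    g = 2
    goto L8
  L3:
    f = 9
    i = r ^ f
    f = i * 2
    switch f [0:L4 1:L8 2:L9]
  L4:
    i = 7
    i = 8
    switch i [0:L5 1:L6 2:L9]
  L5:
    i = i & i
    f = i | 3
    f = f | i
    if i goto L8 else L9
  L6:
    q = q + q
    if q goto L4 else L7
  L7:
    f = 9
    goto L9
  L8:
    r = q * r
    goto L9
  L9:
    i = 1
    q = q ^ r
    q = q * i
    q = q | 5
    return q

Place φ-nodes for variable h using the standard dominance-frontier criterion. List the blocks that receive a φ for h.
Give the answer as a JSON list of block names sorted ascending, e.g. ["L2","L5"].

Answer: ["L4", "L8", "L9"]

Working:
idom tree: L1←L0 L2←L1 L3←L0 L4←L0 L5←L4 L6←L4 L7←L6 L8←L0 L9←L0
Join-block Dom:
  L4: preds {L1,L3,L6}: {L0,L1} ∩ {L0,L3} ∩ {L0,L4,L6} = {L0}; idom=L0
  L8: preds {L2,L3,L5}: {L0,L1,L2} ∩ {L0,L3} ∩ {L0,L4,L5} = {L0}; idom=L0
  L9: preds {L3,L4,L5,L7,L8}: {L0,L3} ∩ {L0,L4} ∩ {L0,L4,L5} ∩ {L0,L4,L6,L7} ∩ {L0,L8} = {L0}; idom=L0

DF walk-up:
  L4←L1: walk L1 to L0
  L4←L3: walk L3 to L0
  L4←L6: walk L6→L4 to L0
  L8←L2: walk L2→L1 to L0
  L8←L3: walk L3 to L0
  L8←L5: walk L5→L4 to L0
  L9←L3: walk L3 to L0
  L9←L4: walk L4 to L0
  L9←L5: walk L5→L4 to L0
  L9←L7: walk L7→L6→L4 to L0
  L9←L8: walk L8 to L0
  L0: DF=∅
  L1: DF={L4,L8}
  L2: DF={L8}
  L3: DF={L4,L8,L9}
  L4: DF={L4,L8,L9}
  L5: DF={L8,L9}
  L6: DF={L4,L9}
  L7: DF={L9}
  L8: DF={L9}
  L9: DF=∅

φ for h: defs {L0,L1}
  DF⁺ = {L4,L8,L9}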